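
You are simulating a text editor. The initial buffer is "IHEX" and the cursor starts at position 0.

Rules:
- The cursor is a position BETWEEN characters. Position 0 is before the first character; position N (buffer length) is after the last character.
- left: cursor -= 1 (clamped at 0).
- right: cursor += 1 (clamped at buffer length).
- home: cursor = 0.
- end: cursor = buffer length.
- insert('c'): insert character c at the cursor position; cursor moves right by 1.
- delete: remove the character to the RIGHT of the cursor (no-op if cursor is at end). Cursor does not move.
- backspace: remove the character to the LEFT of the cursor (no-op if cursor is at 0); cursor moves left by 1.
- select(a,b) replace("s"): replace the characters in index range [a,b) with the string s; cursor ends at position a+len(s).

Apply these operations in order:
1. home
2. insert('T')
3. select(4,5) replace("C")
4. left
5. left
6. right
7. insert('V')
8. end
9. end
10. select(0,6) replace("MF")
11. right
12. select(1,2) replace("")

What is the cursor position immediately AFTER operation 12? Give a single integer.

After op 1 (home): buf='IHEX' cursor=0
After op 2 (insert('T')): buf='TIHEX' cursor=1
After op 3 (select(4,5) replace("C")): buf='TIHEC' cursor=5
After op 4 (left): buf='TIHEC' cursor=4
After op 5 (left): buf='TIHEC' cursor=3
After op 6 (right): buf='TIHEC' cursor=4
After op 7 (insert('V')): buf='TIHEVC' cursor=5
After op 8 (end): buf='TIHEVC' cursor=6
After op 9 (end): buf='TIHEVC' cursor=6
After op 10 (select(0,6) replace("MF")): buf='MF' cursor=2
After op 11 (right): buf='MF' cursor=2
After op 12 (select(1,2) replace("")): buf='M' cursor=1

Answer: 1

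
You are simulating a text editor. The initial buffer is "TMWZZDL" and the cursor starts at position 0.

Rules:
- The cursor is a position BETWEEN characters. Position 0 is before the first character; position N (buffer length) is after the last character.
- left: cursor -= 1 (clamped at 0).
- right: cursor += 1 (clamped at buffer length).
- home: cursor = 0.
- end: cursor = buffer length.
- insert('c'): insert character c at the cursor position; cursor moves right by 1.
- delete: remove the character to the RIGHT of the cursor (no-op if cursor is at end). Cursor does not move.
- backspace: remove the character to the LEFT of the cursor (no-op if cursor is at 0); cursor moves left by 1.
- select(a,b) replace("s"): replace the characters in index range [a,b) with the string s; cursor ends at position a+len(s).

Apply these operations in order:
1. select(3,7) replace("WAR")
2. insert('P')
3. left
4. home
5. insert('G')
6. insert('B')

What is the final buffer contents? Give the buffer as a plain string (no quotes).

Answer: GBTMWWARP

Derivation:
After op 1 (select(3,7) replace("WAR")): buf='TMWWAR' cursor=6
After op 2 (insert('P')): buf='TMWWARP' cursor=7
After op 3 (left): buf='TMWWARP' cursor=6
After op 4 (home): buf='TMWWARP' cursor=0
After op 5 (insert('G')): buf='GTMWWARP' cursor=1
After op 6 (insert('B')): buf='GBTMWWARP' cursor=2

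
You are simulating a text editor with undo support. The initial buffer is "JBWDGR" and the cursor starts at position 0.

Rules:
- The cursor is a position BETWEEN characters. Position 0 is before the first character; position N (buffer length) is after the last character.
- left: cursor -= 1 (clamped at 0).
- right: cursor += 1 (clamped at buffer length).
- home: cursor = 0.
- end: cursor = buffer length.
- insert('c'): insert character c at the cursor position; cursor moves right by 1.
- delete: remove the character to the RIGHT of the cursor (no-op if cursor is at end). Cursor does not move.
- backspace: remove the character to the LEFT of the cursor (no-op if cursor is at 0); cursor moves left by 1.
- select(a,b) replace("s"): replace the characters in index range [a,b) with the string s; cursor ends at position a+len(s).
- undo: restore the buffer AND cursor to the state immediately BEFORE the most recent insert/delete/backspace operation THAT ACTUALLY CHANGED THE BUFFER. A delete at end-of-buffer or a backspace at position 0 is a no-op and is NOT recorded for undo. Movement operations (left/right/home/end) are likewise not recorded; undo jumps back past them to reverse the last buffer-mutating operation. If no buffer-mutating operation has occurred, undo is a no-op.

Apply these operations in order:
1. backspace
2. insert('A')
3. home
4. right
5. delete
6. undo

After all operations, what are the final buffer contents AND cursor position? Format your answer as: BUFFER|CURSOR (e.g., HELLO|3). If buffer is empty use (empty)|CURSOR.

After op 1 (backspace): buf='JBWDGR' cursor=0
After op 2 (insert('A')): buf='AJBWDGR' cursor=1
After op 3 (home): buf='AJBWDGR' cursor=0
After op 4 (right): buf='AJBWDGR' cursor=1
After op 5 (delete): buf='ABWDGR' cursor=1
After op 6 (undo): buf='AJBWDGR' cursor=1

Answer: AJBWDGR|1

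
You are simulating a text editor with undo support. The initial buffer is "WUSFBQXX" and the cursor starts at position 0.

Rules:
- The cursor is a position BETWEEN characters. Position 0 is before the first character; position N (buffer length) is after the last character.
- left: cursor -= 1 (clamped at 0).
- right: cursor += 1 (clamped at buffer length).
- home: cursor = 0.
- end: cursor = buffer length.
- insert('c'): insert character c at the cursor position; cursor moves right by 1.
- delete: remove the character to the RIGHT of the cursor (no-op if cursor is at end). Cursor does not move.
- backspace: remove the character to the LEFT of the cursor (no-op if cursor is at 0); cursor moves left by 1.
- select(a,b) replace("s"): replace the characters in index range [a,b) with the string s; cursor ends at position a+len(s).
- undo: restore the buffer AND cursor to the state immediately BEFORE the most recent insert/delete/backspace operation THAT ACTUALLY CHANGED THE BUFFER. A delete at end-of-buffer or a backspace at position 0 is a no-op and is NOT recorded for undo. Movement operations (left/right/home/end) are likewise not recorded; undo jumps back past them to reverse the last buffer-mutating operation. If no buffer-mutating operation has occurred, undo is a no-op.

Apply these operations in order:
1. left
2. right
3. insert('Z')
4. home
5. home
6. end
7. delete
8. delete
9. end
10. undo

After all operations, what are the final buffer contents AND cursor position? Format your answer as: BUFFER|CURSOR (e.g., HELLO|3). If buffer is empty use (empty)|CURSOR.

Answer: WUSFBQXX|1

Derivation:
After op 1 (left): buf='WUSFBQXX' cursor=0
After op 2 (right): buf='WUSFBQXX' cursor=1
After op 3 (insert('Z')): buf='WZUSFBQXX' cursor=2
After op 4 (home): buf='WZUSFBQXX' cursor=0
After op 5 (home): buf='WZUSFBQXX' cursor=0
After op 6 (end): buf='WZUSFBQXX' cursor=9
After op 7 (delete): buf='WZUSFBQXX' cursor=9
After op 8 (delete): buf='WZUSFBQXX' cursor=9
After op 9 (end): buf='WZUSFBQXX' cursor=9
After op 10 (undo): buf='WUSFBQXX' cursor=1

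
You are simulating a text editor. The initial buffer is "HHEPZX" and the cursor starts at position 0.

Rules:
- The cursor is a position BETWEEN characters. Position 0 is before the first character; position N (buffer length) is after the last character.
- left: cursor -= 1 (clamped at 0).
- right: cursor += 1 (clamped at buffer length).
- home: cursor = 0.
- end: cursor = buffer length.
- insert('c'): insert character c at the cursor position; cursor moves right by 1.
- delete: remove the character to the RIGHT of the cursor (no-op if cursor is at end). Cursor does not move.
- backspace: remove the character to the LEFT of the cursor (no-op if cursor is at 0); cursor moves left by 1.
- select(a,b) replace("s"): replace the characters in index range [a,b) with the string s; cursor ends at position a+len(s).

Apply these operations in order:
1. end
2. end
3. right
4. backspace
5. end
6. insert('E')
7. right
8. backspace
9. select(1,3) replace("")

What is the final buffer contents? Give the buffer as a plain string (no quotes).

Answer: HPZ

Derivation:
After op 1 (end): buf='HHEPZX' cursor=6
After op 2 (end): buf='HHEPZX' cursor=6
After op 3 (right): buf='HHEPZX' cursor=6
After op 4 (backspace): buf='HHEPZ' cursor=5
After op 5 (end): buf='HHEPZ' cursor=5
After op 6 (insert('E')): buf='HHEPZE' cursor=6
After op 7 (right): buf='HHEPZE' cursor=6
After op 8 (backspace): buf='HHEPZ' cursor=5
After op 9 (select(1,3) replace("")): buf='HPZ' cursor=1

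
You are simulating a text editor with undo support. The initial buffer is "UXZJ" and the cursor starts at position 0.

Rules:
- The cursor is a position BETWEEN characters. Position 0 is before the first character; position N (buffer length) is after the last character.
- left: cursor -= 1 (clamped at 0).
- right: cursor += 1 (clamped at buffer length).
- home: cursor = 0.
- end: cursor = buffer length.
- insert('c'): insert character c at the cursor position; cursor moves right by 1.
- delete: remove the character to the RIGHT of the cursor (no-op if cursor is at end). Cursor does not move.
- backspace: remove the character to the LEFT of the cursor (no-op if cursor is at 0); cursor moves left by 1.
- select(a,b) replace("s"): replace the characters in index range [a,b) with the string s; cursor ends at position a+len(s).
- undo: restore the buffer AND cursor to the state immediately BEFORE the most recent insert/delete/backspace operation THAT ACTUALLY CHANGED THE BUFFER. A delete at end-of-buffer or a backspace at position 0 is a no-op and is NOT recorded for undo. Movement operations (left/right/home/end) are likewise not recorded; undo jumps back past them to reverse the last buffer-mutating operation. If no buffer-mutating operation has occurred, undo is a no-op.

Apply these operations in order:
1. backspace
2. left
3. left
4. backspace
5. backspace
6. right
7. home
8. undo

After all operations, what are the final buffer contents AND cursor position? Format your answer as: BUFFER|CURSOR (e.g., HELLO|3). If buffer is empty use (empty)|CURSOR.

After op 1 (backspace): buf='UXZJ' cursor=0
After op 2 (left): buf='UXZJ' cursor=0
After op 3 (left): buf='UXZJ' cursor=0
After op 4 (backspace): buf='UXZJ' cursor=0
After op 5 (backspace): buf='UXZJ' cursor=0
After op 6 (right): buf='UXZJ' cursor=1
After op 7 (home): buf='UXZJ' cursor=0
After op 8 (undo): buf='UXZJ' cursor=0

Answer: UXZJ|0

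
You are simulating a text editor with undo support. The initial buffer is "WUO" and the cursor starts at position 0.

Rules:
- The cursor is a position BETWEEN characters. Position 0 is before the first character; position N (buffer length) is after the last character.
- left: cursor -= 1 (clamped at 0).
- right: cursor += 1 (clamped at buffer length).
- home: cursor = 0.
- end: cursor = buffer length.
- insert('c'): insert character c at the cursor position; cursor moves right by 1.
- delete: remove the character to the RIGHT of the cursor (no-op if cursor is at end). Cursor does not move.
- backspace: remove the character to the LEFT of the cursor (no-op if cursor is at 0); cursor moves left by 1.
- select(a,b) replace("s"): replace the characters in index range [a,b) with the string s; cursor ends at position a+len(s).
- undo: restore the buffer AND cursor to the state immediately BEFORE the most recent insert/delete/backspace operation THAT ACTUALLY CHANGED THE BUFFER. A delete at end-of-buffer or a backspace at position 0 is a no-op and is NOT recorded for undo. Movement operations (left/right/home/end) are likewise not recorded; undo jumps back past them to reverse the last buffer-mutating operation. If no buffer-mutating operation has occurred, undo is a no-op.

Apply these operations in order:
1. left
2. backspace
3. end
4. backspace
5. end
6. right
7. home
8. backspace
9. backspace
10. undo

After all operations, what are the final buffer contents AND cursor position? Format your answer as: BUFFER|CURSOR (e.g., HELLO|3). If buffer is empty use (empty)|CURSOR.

Answer: WUO|3

Derivation:
After op 1 (left): buf='WUO' cursor=0
After op 2 (backspace): buf='WUO' cursor=0
After op 3 (end): buf='WUO' cursor=3
After op 4 (backspace): buf='WU' cursor=2
After op 5 (end): buf='WU' cursor=2
After op 6 (right): buf='WU' cursor=2
After op 7 (home): buf='WU' cursor=0
After op 8 (backspace): buf='WU' cursor=0
After op 9 (backspace): buf='WU' cursor=0
After op 10 (undo): buf='WUO' cursor=3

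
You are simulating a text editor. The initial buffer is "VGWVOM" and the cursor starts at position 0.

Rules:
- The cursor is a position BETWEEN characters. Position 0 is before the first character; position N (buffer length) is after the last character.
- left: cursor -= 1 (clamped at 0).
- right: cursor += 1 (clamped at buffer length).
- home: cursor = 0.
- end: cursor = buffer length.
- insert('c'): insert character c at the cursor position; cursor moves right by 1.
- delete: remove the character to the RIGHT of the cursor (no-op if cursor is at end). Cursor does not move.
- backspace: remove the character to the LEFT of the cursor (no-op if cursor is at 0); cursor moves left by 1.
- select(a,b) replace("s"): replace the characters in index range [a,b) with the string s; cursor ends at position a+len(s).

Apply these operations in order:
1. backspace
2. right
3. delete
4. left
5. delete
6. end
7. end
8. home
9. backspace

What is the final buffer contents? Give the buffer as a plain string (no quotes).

After op 1 (backspace): buf='VGWVOM' cursor=0
After op 2 (right): buf='VGWVOM' cursor=1
After op 3 (delete): buf='VWVOM' cursor=1
After op 4 (left): buf='VWVOM' cursor=0
After op 5 (delete): buf='WVOM' cursor=0
After op 6 (end): buf='WVOM' cursor=4
After op 7 (end): buf='WVOM' cursor=4
After op 8 (home): buf='WVOM' cursor=0
After op 9 (backspace): buf='WVOM' cursor=0

Answer: WVOM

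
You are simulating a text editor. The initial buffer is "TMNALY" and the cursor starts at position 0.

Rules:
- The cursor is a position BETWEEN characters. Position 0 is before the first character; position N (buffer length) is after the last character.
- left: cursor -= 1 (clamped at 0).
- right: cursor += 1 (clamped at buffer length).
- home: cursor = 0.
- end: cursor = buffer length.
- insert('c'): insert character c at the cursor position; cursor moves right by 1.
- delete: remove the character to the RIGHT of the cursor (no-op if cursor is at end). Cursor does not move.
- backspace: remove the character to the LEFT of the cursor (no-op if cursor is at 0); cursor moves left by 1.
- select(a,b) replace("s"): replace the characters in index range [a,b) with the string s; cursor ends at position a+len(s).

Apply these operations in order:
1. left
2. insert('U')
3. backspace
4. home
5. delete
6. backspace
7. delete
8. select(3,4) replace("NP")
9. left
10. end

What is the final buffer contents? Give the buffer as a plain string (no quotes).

Answer: NALNP

Derivation:
After op 1 (left): buf='TMNALY' cursor=0
After op 2 (insert('U')): buf='UTMNALY' cursor=1
After op 3 (backspace): buf='TMNALY' cursor=0
After op 4 (home): buf='TMNALY' cursor=0
After op 5 (delete): buf='MNALY' cursor=0
After op 6 (backspace): buf='MNALY' cursor=0
After op 7 (delete): buf='NALY' cursor=0
After op 8 (select(3,4) replace("NP")): buf='NALNP' cursor=5
After op 9 (left): buf='NALNP' cursor=4
After op 10 (end): buf='NALNP' cursor=5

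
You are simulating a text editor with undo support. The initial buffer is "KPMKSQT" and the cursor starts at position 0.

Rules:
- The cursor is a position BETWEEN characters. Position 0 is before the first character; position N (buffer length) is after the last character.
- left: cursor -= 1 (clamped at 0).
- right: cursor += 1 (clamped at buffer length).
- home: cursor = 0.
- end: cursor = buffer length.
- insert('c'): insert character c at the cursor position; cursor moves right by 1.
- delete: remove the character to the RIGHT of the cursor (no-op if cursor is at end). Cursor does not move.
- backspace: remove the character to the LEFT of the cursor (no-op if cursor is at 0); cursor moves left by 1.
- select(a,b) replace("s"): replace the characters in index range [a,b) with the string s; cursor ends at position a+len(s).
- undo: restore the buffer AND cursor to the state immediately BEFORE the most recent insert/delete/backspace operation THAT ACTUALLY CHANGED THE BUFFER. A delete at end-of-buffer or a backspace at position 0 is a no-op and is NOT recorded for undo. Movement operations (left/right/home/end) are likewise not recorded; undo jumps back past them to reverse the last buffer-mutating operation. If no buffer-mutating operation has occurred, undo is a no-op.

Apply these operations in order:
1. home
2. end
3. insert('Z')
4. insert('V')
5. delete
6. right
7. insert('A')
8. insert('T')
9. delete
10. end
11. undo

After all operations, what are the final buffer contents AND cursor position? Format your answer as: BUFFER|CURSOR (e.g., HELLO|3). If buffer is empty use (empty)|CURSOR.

After op 1 (home): buf='KPMKSQT' cursor=0
After op 2 (end): buf='KPMKSQT' cursor=7
After op 3 (insert('Z')): buf='KPMKSQTZ' cursor=8
After op 4 (insert('V')): buf='KPMKSQTZV' cursor=9
After op 5 (delete): buf='KPMKSQTZV' cursor=9
After op 6 (right): buf='KPMKSQTZV' cursor=9
After op 7 (insert('A')): buf='KPMKSQTZVA' cursor=10
After op 8 (insert('T')): buf='KPMKSQTZVAT' cursor=11
After op 9 (delete): buf='KPMKSQTZVAT' cursor=11
After op 10 (end): buf='KPMKSQTZVAT' cursor=11
After op 11 (undo): buf='KPMKSQTZVA' cursor=10

Answer: KPMKSQTZVA|10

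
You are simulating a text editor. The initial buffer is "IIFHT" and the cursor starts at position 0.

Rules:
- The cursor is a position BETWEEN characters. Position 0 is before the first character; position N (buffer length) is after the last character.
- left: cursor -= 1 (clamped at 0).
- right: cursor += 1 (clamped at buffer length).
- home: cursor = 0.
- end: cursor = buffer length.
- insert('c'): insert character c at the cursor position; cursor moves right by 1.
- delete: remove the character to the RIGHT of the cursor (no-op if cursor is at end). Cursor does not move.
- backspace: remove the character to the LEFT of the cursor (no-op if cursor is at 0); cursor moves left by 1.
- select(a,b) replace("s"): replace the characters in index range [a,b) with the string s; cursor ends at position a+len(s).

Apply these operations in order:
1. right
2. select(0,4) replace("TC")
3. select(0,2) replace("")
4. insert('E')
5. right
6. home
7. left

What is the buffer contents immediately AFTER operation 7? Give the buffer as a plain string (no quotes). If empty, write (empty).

Answer: ET

Derivation:
After op 1 (right): buf='IIFHT' cursor=1
After op 2 (select(0,4) replace("TC")): buf='TCT' cursor=2
After op 3 (select(0,2) replace("")): buf='T' cursor=0
After op 4 (insert('E')): buf='ET' cursor=1
After op 5 (right): buf='ET' cursor=2
After op 6 (home): buf='ET' cursor=0
After op 7 (left): buf='ET' cursor=0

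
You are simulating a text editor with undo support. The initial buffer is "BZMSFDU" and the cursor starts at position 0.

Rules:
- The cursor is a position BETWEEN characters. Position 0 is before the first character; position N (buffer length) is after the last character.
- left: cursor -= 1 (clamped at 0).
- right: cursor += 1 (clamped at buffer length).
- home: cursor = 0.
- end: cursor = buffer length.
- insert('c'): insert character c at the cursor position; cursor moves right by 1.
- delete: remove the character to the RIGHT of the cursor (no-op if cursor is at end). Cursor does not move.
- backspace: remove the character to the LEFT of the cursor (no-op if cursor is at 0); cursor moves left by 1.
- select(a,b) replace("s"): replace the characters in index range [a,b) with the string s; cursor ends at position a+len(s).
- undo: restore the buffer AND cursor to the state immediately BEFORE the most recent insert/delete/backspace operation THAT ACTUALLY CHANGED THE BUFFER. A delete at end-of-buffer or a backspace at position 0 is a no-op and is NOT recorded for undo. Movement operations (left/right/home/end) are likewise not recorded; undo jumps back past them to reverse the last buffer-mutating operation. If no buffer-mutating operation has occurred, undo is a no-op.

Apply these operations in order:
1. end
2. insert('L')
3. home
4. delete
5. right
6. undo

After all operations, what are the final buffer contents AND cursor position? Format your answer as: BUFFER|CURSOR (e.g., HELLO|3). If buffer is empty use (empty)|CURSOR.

After op 1 (end): buf='BZMSFDU' cursor=7
After op 2 (insert('L')): buf='BZMSFDUL' cursor=8
After op 3 (home): buf='BZMSFDUL' cursor=0
After op 4 (delete): buf='ZMSFDUL' cursor=0
After op 5 (right): buf='ZMSFDUL' cursor=1
After op 6 (undo): buf='BZMSFDUL' cursor=0

Answer: BZMSFDUL|0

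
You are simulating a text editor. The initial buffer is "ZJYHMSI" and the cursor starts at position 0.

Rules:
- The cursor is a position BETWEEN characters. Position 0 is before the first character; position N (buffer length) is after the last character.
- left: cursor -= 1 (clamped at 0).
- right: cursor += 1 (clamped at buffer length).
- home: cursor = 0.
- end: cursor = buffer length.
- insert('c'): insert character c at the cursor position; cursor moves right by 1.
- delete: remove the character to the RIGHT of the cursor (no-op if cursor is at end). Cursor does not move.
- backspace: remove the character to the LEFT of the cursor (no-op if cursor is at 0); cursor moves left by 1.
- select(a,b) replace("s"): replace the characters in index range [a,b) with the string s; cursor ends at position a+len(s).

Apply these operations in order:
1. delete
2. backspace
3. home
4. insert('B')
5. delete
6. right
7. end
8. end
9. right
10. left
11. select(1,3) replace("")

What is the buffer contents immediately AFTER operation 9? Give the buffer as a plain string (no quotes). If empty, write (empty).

After op 1 (delete): buf='JYHMSI' cursor=0
After op 2 (backspace): buf='JYHMSI' cursor=0
After op 3 (home): buf='JYHMSI' cursor=0
After op 4 (insert('B')): buf='BJYHMSI' cursor=1
After op 5 (delete): buf='BYHMSI' cursor=1
After op 6 (right): buf='BYHMSI' cursor=2
After op 7 (end): buf='BYHMSI' cursor=6
After op 8 (end): buf='BYHMSI' cursor=6
After op 9 (right): buf='BYHMSI' cursor=6

Answer: BYHMSI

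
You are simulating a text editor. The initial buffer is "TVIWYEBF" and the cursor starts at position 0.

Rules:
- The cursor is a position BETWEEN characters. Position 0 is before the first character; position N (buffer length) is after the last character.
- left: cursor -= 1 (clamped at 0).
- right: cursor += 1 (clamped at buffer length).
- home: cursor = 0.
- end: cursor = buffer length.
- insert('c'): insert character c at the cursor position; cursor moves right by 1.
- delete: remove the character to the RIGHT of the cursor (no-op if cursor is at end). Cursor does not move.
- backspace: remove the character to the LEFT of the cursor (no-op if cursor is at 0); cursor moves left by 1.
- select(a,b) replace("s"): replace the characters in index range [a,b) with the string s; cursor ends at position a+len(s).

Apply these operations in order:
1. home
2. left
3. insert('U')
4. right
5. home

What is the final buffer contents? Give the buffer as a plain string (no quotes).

Answer: UTVIWYEBF

Derivation:
After op 1 (home): buf='TVIWYEBF' cursor=0
After op 2 (left): buf='TVIWYEBF' cursor=0
After op 3 (insert('U')): buf='UTVIWYEBF' cursor=1
After op 4 (right): buf='UTVIWYEBF' cursor=2
After op 5 (home): buf='UTVIWYEBF' cursor=0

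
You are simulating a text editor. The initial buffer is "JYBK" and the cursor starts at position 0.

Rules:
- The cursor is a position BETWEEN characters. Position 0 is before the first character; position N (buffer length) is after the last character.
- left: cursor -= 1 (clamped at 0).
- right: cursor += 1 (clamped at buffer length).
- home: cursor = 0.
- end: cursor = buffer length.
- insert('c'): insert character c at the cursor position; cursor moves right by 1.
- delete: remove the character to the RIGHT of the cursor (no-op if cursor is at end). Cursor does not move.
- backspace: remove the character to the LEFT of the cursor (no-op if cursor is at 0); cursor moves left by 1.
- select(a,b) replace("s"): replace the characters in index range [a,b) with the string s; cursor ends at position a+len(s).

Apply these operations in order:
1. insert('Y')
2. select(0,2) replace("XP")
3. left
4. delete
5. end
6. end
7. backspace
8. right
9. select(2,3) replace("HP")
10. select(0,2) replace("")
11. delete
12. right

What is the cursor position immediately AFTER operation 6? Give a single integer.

After op 1 (insert('Y')): buf='YJYBK' cursor=1
After op 2 (select(0,2) replace("XP")): buf='XPYBK' cursor=2
After op 3 (left): buf='XPYBK' cursor=1
After op 4 (delete): buf='XYBK' cursor=1
After op 5 (end): buf='XYBK' cursor=4
After op 6 (end): buf='XYBK' cursor=4

Answer: 4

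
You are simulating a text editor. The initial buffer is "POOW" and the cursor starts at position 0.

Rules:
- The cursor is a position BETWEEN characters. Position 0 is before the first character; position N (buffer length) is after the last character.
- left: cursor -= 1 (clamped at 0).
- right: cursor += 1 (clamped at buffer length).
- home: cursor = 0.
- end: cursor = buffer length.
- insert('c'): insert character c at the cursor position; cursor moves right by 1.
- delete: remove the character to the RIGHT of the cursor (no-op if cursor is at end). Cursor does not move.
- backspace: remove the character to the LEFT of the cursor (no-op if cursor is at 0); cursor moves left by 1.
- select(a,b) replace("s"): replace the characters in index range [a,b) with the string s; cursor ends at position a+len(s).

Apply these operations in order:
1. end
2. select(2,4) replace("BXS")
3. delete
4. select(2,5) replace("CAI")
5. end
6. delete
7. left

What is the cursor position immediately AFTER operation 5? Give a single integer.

After op 1 (end): buf='POOW' cursor=4
After op 2 (select(2,4) replace("BXS")): buf='POBXS' cursor=5
After op 3 (delete): buf='POBXS' cursor=5
After op 4 (select(2,5) replace("CAI")): buf='POCAI' cursor=5
After op 5 (end): buf='POCAI' cursor=5

Answer: 5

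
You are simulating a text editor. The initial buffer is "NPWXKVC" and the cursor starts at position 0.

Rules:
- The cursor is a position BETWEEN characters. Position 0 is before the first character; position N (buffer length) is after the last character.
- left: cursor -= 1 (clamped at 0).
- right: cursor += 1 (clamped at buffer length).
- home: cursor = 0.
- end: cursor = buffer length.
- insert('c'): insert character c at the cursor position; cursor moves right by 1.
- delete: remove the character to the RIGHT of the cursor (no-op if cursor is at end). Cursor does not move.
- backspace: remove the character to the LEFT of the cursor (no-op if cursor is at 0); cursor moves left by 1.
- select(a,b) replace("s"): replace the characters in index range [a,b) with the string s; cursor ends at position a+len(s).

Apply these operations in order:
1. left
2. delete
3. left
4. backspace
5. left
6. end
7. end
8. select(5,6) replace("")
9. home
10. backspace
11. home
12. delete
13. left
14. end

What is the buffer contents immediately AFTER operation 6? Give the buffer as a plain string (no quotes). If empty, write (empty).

Answer: PWXKVC

Derivation:
After op 1 (left): buf='NPWXKVC' cursor=0
After op 2 (delete): buf='PWXKVC' cursor=0
After op 3 (left): buf='PWXKVC' cursor=0
After op 4 (backspace): buf='PWXKVC' cursor=0
After op 5 (left): buf='PWXKVC' cursor=0
After op 6 (end): buf='PWXKVC' cursor=6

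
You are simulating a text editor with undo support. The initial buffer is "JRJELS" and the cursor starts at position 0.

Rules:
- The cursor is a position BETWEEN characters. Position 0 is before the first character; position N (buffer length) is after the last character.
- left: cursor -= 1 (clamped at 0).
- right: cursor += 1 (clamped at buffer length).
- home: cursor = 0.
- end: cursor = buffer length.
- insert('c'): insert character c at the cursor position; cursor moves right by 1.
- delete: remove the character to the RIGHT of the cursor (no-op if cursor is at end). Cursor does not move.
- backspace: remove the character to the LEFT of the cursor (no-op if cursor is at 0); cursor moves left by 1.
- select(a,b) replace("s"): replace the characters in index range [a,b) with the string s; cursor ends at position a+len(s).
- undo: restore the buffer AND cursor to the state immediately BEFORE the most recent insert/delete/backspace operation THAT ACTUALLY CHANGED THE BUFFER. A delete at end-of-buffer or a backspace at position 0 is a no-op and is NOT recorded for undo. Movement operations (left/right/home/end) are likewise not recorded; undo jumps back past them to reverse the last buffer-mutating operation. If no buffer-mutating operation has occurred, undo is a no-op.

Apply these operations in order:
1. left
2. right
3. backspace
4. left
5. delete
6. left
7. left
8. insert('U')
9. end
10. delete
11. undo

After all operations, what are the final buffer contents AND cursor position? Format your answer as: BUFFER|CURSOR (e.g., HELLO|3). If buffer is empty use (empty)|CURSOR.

After op 1 (left): buf='JRJELS' cursor=0
After op 2 (right): buf='JRJELS' cursor=1
After op 3 (backspace): buf='RJELS' cursor=0
After op 4 (left): buf='RJELS' cursor=0
After op 5 (delete): buf='JELS' cursor=0
After op 6 (left): buf='JELS' cursor=0
After op 7 (left): buf='JELS' cursor=0
After op 8 (insert('U')): buf='UJELS' cursor=1
After op 9 (end): buf='UJELS' cursor=5
After op 10 (delete): buf='UJELS' cursor=5
After op 11 (undo): buf='JELS' cursor=0

Answer: JELS|0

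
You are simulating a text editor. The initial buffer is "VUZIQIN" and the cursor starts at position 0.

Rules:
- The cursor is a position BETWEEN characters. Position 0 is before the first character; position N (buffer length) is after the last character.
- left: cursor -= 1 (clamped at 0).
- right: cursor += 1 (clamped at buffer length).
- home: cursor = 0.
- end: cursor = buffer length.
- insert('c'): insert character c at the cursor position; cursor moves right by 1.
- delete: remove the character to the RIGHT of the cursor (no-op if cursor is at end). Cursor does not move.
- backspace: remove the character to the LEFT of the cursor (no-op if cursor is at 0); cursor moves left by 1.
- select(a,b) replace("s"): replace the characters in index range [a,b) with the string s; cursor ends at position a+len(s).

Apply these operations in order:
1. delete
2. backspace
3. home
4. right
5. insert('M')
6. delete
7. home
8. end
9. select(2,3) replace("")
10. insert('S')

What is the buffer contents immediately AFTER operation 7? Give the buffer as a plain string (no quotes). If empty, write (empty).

Answer: UMIQIN

Derivation:
After op 1 (delete): buf='UZIQIN' cursor=0
After op 2 (backspace): buf='UZIQIN' cursor=0
After op 3 (home): buf='UZIQIN' cursor=0
After op 4 (right): buf='UZIQIN' cursor=1
After op 5 (insert('M')): buf='UMZIQIN' cursor=2
After op 6 (delete): buf='UMIQIN' cursor=2
After op 7 (home): buf='UMIQIN' cursor=0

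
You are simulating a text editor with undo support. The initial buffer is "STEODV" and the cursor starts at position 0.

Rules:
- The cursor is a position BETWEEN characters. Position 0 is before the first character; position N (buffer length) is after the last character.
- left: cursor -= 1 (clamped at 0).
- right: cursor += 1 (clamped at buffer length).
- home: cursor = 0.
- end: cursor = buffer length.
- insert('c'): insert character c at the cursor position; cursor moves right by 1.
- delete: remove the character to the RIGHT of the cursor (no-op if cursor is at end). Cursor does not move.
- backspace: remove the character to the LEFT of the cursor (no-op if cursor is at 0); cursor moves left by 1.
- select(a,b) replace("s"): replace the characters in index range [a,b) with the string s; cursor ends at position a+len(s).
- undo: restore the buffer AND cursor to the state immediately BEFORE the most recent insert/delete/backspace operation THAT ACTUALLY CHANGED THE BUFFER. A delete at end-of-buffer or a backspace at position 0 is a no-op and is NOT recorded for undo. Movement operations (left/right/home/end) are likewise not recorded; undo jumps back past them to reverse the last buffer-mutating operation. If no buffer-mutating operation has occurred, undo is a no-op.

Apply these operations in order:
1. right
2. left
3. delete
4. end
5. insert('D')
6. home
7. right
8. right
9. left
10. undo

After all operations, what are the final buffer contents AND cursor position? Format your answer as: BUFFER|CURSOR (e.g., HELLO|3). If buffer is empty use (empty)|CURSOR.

After op 1 (right): buf='STEODV' cursor=1
After op 2 (left): buf='STEODV' cursor=0
After op 3 (delete): buf='TEODV' cursor=0
After op 4 (end): buf='TEODV' cursor=5
After op 5 (insert('D')): buf='TEODVD' cursor=6
After op 6 (home): buf='TEODVD' cursor=0
After op 7 (right): buf='TEODVD' cursor=1
After op 8 (right): buf='TEODVD' cursor=2
After op 9 (left): buf='TEODVD' cursor=1
After op 10 (undo): buf='TEODV' cursor=5

Answer: TEODV|5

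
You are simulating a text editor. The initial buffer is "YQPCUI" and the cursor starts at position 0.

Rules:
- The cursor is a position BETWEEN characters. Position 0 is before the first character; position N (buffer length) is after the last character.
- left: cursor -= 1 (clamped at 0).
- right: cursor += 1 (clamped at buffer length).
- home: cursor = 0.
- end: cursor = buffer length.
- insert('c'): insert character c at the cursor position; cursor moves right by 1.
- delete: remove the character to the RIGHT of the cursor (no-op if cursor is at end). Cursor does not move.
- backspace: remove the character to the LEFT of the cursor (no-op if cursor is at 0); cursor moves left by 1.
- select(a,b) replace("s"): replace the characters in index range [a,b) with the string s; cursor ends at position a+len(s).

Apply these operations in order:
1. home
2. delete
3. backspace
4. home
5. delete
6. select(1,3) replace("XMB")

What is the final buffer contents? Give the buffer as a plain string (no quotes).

After op 1 (home): buf='YQPCUI' cursor=0
After op 2 (delete): buf='QPCUI' cursor=0
After op 3 (backspace): buf='QPCUI' cursor=0
After op 4 (home): buf='QPCUI' cursor=0
After op 5 (delete): buf='PCUI' cursor=0
After op 6 (select(1,3) replace("XMB")): buf='PXMBI' cursor=4

Answer: PXMBI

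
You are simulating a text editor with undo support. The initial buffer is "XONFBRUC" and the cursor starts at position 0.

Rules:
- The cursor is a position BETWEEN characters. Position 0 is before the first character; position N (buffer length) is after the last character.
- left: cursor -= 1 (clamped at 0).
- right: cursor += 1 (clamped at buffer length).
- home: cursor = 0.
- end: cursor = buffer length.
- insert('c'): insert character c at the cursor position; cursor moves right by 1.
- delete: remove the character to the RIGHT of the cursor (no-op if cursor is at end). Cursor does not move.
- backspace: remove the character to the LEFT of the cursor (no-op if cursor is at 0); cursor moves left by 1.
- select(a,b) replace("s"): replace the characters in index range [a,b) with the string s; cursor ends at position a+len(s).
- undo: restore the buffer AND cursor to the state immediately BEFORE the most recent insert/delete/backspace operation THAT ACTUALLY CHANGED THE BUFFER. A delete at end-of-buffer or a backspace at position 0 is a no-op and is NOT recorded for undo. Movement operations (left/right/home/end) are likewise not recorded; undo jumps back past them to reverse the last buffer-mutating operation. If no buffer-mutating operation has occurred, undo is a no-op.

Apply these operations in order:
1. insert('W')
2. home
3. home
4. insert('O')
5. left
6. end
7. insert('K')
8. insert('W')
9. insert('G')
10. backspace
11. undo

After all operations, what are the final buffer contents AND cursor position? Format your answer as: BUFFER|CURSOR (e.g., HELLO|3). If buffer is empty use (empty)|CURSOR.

Answer: OWXONFBRUCKWG|13

Derivation:
After op 1 (insert('W')): buf='WXONFBRUC' cursor=1
After op 2 (home): buf='WXONFBRUC' cursor=0
After op 3 (home): buf='WXONFBRUC' cursor=0
After op 4 (insert('O')): buf='OWXONFBRUC' cursor=1
After op 5 (left): buf='OWXONFBRUC' cursor=0
After op 6 (end): buf='OWXONFBRUC' cursor=10
After op 7 (insert('K')): buf='OWXONFBRUCK' cursor=11
After op 8 (insert('W')): buf='OWXONFBRUCKW' cursor=12
After op 9 (insert('G')): buf='OWXONFBRUCKWG' cursor=13
After op 10 (backspace): buf='OWXONFBRUCKW' cursor=12
After op 11 (undo): buf='OWXONFBRUCKWG' cursor=13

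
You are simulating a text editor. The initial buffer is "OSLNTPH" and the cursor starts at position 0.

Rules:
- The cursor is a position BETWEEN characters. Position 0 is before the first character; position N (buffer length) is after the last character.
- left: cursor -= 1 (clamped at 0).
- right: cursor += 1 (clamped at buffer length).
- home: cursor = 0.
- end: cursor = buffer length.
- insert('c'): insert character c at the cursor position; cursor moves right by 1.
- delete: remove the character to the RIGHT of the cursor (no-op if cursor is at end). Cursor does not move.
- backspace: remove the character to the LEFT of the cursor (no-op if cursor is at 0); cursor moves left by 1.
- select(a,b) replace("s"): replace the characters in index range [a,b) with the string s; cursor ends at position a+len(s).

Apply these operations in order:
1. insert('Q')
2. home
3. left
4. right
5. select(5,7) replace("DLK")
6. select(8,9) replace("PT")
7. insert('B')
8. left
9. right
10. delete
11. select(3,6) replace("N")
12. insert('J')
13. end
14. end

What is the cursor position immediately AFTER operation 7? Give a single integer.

Answer: 11

Derivation:
After op 1 (insert('Q')): buf='QOSLNTPH' cursor=1
After op 2 (home): buf='QOSLNTPH' cursor=0
After op 3 (left): buf='QOSLNTPH' cursor=0
After op 4 (right): buf='QOSLNTPH' cursor=1
After op 5 (select(5,7) replace("DLK")): buf='QOSLNDLKH' cursor=8
After op 6 (select(8,9) replace("PT")): buf='QOSLNDLKPT' cursor=10
After op 7 (insert('B')): buf='QOSLNDLKPTB' cursor=11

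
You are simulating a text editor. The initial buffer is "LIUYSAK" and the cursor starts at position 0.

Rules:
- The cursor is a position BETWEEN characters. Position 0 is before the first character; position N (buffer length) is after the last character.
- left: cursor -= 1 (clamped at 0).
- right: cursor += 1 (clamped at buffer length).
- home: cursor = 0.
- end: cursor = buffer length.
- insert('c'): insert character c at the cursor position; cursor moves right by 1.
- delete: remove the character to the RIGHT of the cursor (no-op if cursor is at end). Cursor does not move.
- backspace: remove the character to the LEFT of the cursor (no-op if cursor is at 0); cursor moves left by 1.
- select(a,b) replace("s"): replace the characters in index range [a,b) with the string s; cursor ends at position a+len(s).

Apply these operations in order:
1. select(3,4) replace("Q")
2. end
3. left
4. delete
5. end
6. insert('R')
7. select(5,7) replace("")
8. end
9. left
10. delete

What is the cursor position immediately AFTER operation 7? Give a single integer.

After op 1 (select(3,4) replace("Q")): buf='LIUQSAK' cursor=4
After op 2 (end): buf='LIUQSAK' cursor=7
After op 3 (left): buf='LIUQSAK' cursor=6
After op 4 (delete): buf='LIUQSA' cursor=6
After op 5 (end): buf='LIUQSA' cursor=6
After op 6 (insert('R')): buf='LIUQSAR' cursor=7
After op 7 (select(5,7) replace("")): buf='LIUQS' cursor=5

Answer: 5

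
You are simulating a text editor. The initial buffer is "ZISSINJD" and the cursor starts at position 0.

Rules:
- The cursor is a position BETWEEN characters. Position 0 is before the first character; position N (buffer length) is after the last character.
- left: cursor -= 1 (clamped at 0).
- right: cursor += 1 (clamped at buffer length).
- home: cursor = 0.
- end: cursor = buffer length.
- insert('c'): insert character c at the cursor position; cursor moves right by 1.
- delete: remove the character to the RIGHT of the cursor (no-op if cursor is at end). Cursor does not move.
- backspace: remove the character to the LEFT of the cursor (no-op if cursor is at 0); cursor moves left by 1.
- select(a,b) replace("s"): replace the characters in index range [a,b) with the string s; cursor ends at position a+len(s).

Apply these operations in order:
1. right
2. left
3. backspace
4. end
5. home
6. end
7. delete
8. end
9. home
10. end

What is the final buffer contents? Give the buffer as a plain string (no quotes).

Answer: ZISSINJD

Derivation:
After op 1 (right): buf='ZISSINJD' cursor=1
After op 2 (left): buf='ZISSINJD' cursor=0
After op 3 (backspace): buf='ZISSINJD' cursor=0
After op 4 (end): buf='ZISSINJD' cursor=8
After op 5 (home): buf='ZISSINJD' cursor=0
After op 6 (end): buf='ZISSINJD' cursor=8
After op 7 (delete): buf='ZISSINJD' cursor=8
After op 8 (end): buf='ZISSINJD' cursor=8
After op 9 (home): buf='ZISSINJD' cursor=0
After op 10 (end): buf='ZISSINJD' cursor=8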